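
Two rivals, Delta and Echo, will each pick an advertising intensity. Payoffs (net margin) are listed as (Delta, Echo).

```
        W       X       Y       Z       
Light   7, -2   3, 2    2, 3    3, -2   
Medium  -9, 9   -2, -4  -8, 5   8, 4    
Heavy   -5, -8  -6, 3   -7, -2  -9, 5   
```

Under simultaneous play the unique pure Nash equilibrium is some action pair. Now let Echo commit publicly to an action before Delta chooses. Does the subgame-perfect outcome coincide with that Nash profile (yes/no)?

Solve by backward induction (Echo leads).
- W: Delta compares 7, -9, -5 and picks Light; Echo would get -2.
- X: Delta compares 3, -2, -6 and picks Light; Echo would get 2.
- Y: Delta compares 2, -8, -7 and picks Light; Echo would get 3.
- Z: Delta compares 3, 8, -9 and picks Medium; Echo would get 4.
Maximizing over -2, 2, 3, 4, Echo chooses Z. Subgame-perfect outcome: (Medium, Z) with payoffs (8, 4).
For the simultaneous game, intersect best replies.
Delta's best replies: W→Light; X→Light; Y→Light; Z→Medium.
Echo's best replies: Light→Y; Medium→W; Heavy→Z.
Only (Light, Y) has each player best-responding; Nash payoffs (2, 3).
Sequential outcome (Medium, Z) differs from the Nash profile (Light, Y).

no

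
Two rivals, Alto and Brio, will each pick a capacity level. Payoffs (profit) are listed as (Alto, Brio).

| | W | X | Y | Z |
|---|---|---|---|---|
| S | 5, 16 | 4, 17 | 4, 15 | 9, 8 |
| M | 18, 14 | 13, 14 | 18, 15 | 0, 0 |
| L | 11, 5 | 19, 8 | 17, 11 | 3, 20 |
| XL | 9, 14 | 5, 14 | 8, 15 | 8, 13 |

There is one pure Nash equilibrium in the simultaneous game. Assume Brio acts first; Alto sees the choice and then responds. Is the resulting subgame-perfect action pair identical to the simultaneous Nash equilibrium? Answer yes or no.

yes

Work backward from Alto's decision.
- W: Alto compares 5, 18, 11, 9 and picks M; Brio would get 14.
- X: Alto compares 4, 13, 19, 5 and picks L; Brio would get 8.
- Y: Alto compares 4, 18, 17, 8 and picks M; Brio would get 15.
- Z: Alto compares 9, 0, 3, 8 and picks S; Brio would get 8.
Brio's induced payoffs are 14, 8, 15, 8, so Brio commits to Y. Subgame-perfect outcome: (M, Y) with payoffs (18, 15).
Now find the simultaneous Nash equilibrium.
Alto's best replies: W→M; X→L; Y→M; Z→S.
Brio's best replies: S→X; M→Y; L→Z; XL→Y.
Only (M, Y) has each player best-responding; Nash payoffs (18, 15).
Sequential outcome (M, Y) coincides with the Nash profile (M, Y).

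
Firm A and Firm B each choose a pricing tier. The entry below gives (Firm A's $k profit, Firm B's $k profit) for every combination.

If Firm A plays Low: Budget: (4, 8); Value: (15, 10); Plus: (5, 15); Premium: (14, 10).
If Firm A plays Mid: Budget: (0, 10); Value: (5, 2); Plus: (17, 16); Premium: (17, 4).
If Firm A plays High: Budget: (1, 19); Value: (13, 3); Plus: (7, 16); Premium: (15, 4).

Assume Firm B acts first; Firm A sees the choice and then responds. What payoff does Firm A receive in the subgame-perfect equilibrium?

Backward induction with Firm B moving first.
- Budget → Firm A plays Low (best of 4, 0, 1); Firm B gets 8.
- Value → Firm A plays Low (best of 15, 5, 13); Firm B gets 10.
- Plus → Firm A plays Mid (best of 5, 17, 7); Firm B gets 16.
- Premium → Firm A plays Mid (best of 14, 17, 15); Firm B gets 4.
Maximizing over 8, 10, 16, 4, Firm B chooses Plus. Subgame-perfect outcome: (Mid, Plus) with payoffs (17, 16).

17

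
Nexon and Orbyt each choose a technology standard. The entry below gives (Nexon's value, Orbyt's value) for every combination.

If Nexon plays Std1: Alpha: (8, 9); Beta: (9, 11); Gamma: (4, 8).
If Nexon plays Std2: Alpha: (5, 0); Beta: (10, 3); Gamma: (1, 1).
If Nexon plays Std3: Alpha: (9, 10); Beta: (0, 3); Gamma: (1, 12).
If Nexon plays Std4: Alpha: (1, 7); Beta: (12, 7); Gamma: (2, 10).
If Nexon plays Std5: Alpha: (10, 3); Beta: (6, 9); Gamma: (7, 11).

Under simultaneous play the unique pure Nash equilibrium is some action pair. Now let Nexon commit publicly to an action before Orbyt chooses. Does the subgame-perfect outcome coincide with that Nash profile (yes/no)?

no

Solve by backward induction (Nexon leads).
- Std1: BR = Beta, leader payoff 9.
- Std2: BR = Beta, leader payoff 10.
- Std3: BR = Gamma, leader payoff 1.
- Std4: BR = Gamma, leader payoff 2.
- Std5: BR = Gamma, leader payoff 7.
Among 9, 10, 1, 2, 7, the best is 10 at Std2. Subgame-perfect outcome: (Std2, Beta) with payoffs (10, 3).
Now find the simultaneous Nash equilibrium.
Nexon's best replies: Alpha→Std5; Beta→Std4; Gamma→Std5.
Orbyt's best replies: Std1→Beta; Std2→Beta; Std3→Gamma; Std4→Gamma; Std5→Gamma.
Only (Std5, Gamma) has each player best-responding; Nash payoffs (7, 11).
Sequential outcome (Std2, Beta) differs from the Nash profile (Std5, Gamma).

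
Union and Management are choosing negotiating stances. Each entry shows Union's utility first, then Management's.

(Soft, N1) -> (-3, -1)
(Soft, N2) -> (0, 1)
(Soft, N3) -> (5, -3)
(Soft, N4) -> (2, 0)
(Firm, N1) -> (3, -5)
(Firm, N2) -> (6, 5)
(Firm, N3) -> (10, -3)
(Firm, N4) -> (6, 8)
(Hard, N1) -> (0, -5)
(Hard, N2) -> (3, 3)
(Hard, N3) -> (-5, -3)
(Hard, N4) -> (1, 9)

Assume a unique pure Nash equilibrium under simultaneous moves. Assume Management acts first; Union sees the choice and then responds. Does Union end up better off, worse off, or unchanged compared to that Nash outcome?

unchanged

Union best-responds to each possible Management move:
- N1: Union compares -3, 3, 0 and picks Firm; Management would get -5.
- N2: Union compares 0, 6, 3 and picks Firm; Management would get 5.
- N3: Union compares 5, 10, -5 and picks Firm; Management would get -3.
- N4: Union compares 2, 6, 1 and picks Firm; Management would get 8.
Management's induced payoffs are -5, 5, -3, 8, so Management commits to N4. Subgame-perfect outcome: (Firm, N4) with payoffs (6, 8).
For the simultaneous game, intersect best replies.
Union's best replies: N1→Firm; N2→Firm; N3→Firm; N4→Firm.
Management's best replies: Soft→N2; Firm→N4; Hard→N4.
The unique mutual best reply is (Firm, N4), giving (6, 8).
Union earns 6 sequentially versus 6 at the Nash outcome: unchanged.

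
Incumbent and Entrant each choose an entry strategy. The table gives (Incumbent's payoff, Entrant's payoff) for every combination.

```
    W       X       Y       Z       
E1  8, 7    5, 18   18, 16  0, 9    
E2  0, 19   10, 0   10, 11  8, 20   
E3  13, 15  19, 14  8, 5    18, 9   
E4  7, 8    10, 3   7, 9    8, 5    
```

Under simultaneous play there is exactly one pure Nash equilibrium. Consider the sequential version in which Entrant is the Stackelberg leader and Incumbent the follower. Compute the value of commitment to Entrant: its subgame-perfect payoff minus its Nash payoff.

1

Backward induction with Entrant moving first.
- W: Incumbent compares 8, 0, 13, 7 and picks E3; Entrant would get 15.
- X: Incumbent compares 5, 10, 19, 10 and picks E3; Entrant would get 14.
- Y: Incumbent compares 18, 10, 8, 7 and picks E1; Entrant would get 16.
- Z: Incumbent compares 0, 8, 18, 8 and picks E3; Entrant would get 9.
Among 15, 14, 16, 9, the best is 16 at Y. Subgame-perfect outcome: (E1, Y) with payoffs (18, 16).
Now find the simultaneous Nash equilibrium.
Incumbent's best replies: W→E3; X→E3; Y→E1; Z→E3.
Entrant's best replies: E1→X; E2→Z; E3→W; E4→Y.
The unique mutual best reply is (E3, W), giving (13, 15).
Entrant's commitment gain: 16 − 15 = 1.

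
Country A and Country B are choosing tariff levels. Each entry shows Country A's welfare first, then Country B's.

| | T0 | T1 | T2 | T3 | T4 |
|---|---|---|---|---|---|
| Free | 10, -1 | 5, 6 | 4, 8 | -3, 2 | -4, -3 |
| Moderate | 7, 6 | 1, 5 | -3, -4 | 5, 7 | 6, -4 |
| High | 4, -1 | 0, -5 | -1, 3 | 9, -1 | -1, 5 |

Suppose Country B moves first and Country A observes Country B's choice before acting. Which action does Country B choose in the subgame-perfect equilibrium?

T2

Solve by backward induction (Country B leads).
- T0: BR = Free, leader payoff -1.
- T1: BR = Free, leader payoff 6.
- T2: BR = Free, leader payoff 8.
- T3: BR = High, leader payoff -1.
- T4: BR = Moderate, leader payoff -4.
Among -1, 6, 8, -1, -4, the best is 8 at T2. Subgame-perfect outcome: (Free, T2) with payoffs (4, 8).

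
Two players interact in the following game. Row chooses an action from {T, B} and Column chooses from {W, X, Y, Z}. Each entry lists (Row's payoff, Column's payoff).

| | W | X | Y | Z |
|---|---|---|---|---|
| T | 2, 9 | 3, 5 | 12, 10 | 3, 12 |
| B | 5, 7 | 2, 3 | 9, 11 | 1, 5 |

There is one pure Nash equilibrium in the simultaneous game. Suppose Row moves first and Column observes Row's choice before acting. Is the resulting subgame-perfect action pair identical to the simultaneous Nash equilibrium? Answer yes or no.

Backward induction with Row moving first.
- T → Column plays Z (best of 9, 5, 10, 12); Row gets 3.
- B → Column plays Y (best of 7, 3, 11, 5); Row gets 9.
Maximizing over 3, 9, Row chooses B. Subgame-perfect outcome: (B, Y) with payoffs (9, 11).
For the simultaneous game, intersect best replies.
Row's best replies: W→B; X→T; Y→T; Z→T.
Column's best replies: T→Z; B→Y.
Only (T, Z) has each player best-responding; Nash payoffs (3, 12).
Sequential outcome (B, Y) differs from the Nash profile (T, Z).

no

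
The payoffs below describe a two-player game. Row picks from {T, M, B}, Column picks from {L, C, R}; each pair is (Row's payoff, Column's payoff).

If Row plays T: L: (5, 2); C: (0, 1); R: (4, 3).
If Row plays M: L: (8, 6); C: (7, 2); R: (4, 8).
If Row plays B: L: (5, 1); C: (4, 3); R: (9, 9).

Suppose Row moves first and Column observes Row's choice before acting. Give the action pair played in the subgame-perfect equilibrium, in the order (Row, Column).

Work backward from Column's decision.
- T → Column plays R (best of 2, 1, 3); Row gets 4.
- M → Column plays R (best of 6, 2, 8); Row gets 4.
- B → Column plays R (best of 1, 3, 9); Row gets 9.
Row's induced payoffs are 4, 4, 9, so Row commits to B. Subgame-perfect outcome: (B, R) with payoffs (9, 9).

(B, R)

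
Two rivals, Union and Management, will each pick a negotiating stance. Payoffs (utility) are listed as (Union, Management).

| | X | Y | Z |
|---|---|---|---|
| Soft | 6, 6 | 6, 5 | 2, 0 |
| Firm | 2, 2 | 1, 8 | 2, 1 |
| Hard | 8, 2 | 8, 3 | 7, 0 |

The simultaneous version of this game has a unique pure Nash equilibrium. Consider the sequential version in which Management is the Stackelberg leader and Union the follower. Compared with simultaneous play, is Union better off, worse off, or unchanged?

Solve by backward induction (Management leads).
- X: BR = Hard, leader payoff 2.
- Y: BR = Hard, leader payoff 3.
- Z: BR = Hard, leader payoff 0.
Among 2, 3, 0, the best is 3 at Y. Subgame-perfect outcome: (Hard, Y) with payoffs (8, 3).
Now find the simultaneous Nash equilibrium.
Union's best replies: X→Hard; Y→Hard; Z→Hard.
Management's best replies: Soft→X; Firm→Y; Hard→Y.
The unique mutual best reply is (Hard, Y), giving (8, 3).
Union earns 8 sequentially versus 8 at the Nash outcome: unchanged.

unchanged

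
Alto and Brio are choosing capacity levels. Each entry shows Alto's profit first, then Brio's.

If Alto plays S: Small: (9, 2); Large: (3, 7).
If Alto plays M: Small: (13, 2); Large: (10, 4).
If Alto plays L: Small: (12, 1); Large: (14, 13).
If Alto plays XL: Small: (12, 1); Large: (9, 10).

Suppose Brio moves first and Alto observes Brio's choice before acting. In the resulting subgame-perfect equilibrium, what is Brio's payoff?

13

Work backward from Alto's decision.
- Small: BR = M, leader payoff 2.
- Large: BR = L, leader payoff 13.
Brio's induced payoffs are 2, 13, so Brio commits to Large. Subgame-perfect outcome: (L, Large) with payoffs (14, 13).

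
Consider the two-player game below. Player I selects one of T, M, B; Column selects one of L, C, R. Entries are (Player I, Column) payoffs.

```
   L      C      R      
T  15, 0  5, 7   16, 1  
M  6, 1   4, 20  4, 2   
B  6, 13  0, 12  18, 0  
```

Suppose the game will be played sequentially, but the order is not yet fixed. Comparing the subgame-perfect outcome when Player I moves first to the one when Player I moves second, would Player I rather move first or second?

first

If Player I leads: Column's best replies are T→C, M→C, B→L; Player I's induced payoffs 5, 4, 6; outcome (B, L), payoffs (6, 13).
If Column leads: Player I's best replies are L→T, C→T, R→B; Column's induced payoffs 0, 7, 0; outcome (T, C), payoffs (5, 7).
Player I gets 6 moving first and 5 moving second, so Player I prefers to move first.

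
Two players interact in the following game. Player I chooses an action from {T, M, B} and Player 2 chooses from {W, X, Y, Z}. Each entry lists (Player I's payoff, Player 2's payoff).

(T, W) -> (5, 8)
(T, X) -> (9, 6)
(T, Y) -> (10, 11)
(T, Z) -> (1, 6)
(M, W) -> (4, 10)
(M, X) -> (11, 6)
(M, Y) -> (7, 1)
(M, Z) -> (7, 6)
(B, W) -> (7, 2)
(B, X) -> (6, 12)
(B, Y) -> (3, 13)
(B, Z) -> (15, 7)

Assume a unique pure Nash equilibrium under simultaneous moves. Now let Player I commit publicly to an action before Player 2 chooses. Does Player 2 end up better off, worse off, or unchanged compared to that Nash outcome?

Backward induction with Player I moving first.
- T → Player 2 plays Y (best of 8, 6, 11, 6); Player I gets 10.
- M → Player 2 plays W (best of 10, 6, 1, 6); Player I gets 4.
- B → Player 2 plays Y (best of 2, 12, 13, 7); Player I gets 3.
Player I's induced payoffs are 10, 4, 3, so Player I commits to T. Subgame-perfect outcome: (T, Y) with payoffs (10, 11).
Now find the simultaneous Nash equilibrium.
Player I's best replies: W→B; X→M; Y→T; Z→B.
Player 2's best replies: T→Y; M→W; B→Y.
The unique mutual best reply is (T, Y), giving (10, 11).
Player 2 earns 11 sequentially versus 11 at the Nash outcome: unchanged.

unchanged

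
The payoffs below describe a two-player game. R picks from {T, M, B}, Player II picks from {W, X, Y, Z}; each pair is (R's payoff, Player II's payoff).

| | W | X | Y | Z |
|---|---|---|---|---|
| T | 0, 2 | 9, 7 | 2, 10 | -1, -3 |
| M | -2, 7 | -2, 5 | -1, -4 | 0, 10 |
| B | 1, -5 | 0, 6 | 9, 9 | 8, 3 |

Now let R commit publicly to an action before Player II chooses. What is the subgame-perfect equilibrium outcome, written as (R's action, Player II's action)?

Solve by backward induction (R leads).
- T: BR = Y, leader payoff 2.
- M: BR = Z, leader payoff 0.
- B: BR = Y, leader payoff 9.
Maximizing over 2, 0, 9, R chooses B. Subgame-perfect outcome: (B, Y) with payoffs (9, 9).

(B, Y)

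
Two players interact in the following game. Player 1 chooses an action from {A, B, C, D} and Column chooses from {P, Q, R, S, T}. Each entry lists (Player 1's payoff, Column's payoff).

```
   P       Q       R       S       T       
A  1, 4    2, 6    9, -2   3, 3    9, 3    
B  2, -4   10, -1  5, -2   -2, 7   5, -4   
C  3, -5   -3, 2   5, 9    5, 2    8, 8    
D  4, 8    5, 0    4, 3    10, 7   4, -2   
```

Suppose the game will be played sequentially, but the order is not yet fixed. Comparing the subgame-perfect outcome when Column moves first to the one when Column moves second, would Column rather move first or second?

If Player 1 leads: Column's best replies are A→Q, B→S, C→R, D→P; Player 1's induced payoffs 2, -2, 5, 4; outcome (C, R), payoffs (5, 9).
If Column leads: Player 1's best replies are P→D, Q→B, R→A, S→D, T→A; Column's induced payoffs 8, -1, -2, 7, 3; outcome (D, P), payoffs (4, 8).
Column gets 8 moving first and 9 moving second, so Column prefers to move second.

second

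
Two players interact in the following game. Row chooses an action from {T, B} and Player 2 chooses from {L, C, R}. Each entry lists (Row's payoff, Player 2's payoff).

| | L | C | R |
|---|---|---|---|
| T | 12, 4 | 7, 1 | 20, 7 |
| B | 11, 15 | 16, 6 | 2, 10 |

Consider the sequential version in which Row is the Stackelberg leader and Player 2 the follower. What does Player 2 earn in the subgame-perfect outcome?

7

Player 2 best-responds to each possible Row move:
- T: BR = R, leader payoff 20.
- B: BR = L, leader payoff 11.
Among 20, 11, the best is 20 at T. Subgame-perfect outcome: (T, R) with payoffs (20, 7).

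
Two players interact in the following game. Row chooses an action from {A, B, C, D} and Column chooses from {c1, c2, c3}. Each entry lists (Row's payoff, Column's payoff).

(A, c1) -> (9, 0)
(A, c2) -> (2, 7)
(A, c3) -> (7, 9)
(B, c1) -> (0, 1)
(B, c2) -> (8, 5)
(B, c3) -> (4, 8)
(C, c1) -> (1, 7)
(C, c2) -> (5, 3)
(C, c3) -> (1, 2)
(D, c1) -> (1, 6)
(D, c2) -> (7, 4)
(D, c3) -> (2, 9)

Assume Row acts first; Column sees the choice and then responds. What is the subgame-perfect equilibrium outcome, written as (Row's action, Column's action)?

Column best-responds to each possible Row move:
- A → Column plays c3 (best of 0, 7, 9); Row gets 7.
- B → Column plays c3 (best of 1, 5, 8); Row gets 4.
- C → Column plays c1 (best of 7, 3, 2); Row gets 1.
- D → Column plays c3 (best of 6, 4, 9); Row gets 2.
Among 7, 4, 1, 2, the best is 7 at A. Subgame-perfect outcome: (A, c3) with payoffs (7, 9).

(A, c3)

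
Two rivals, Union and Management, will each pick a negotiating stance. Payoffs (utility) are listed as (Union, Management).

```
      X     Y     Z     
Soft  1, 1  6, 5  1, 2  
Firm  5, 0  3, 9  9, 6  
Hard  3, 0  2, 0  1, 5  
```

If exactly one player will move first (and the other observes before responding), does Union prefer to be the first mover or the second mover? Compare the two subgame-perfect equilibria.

second

If Union leads: Management's best replies are Soft→Y, Firm→Y, Hard→Z; Union's induced payoffs 6, 3, 1; outcome (Soft, Y), payoffs (6, 5).
If Management leads: Union's best replies are X→Firm, Y→Soft, Z→Firm; Management's induced payoffs 0, 5, 6; outcome (Firm, Z), payoffs (9, 6).
Union gets 6 moving first and 9 moving second, so Union prefers to move second.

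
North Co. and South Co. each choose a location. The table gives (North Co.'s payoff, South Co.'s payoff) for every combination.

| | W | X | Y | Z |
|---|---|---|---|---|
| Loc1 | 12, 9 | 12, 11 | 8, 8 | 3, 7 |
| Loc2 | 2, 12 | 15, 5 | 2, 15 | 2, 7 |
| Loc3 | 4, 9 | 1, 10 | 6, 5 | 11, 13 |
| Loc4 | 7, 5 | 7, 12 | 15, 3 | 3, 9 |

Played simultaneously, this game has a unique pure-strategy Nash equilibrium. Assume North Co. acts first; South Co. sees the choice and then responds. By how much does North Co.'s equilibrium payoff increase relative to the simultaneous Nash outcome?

1

South Co. best-responds to each possible North Co. move:
- Loc1: South Co. compares 9, 11, 8, 7 and picks X; North Co. would get 12.
- Loc2: South Co. compares 12, 5, 15, 7 and picks Y; North Co. would get 2.
- Loc3: South Co. compares 9, 10, 5, 13 and picks Z; North Co. would get 11.
- Loc4: South Co. compares 5, 12, 3, 9 and picks X; North Co. would get 7.
Maximizing over 12, 2, 11, 7, North Co. chooses Loc1. Subgame-perfect outcome: (Loc1, X) with payoffs (12, 11).
Now find the simultaneous Nash equilibrium.
North Co.'s best replies: W→Loc1; X→Loc2; Y→Loc4; Z→Loc3.
South Co.'s best replies: Loc1→X; Loc2→Y; Loc3→Z; Loc4→X.
Only (Loc3, Z) has each player best-responding; Nash payoffs (11, 13).
North Co.'s commitment gain: 12 − 11 = 1.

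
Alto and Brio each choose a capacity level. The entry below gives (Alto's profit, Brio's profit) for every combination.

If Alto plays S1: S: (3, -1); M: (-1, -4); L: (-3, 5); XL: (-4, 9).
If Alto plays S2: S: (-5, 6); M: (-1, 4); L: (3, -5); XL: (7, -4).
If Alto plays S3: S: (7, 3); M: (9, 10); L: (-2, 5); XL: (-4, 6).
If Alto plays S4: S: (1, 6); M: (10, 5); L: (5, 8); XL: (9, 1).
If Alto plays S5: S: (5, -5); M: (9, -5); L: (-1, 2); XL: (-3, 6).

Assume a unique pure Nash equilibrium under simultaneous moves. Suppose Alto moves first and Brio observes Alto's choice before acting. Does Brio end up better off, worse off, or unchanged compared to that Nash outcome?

Brio best-responds to each possible Alto move:
- S1: Brio compares -1, -4, 5, 9 and picks XL; Alto would get -4.
- S2: Brio compares 6, 4, -5, -4 and picks S; Alto would get -5.
- S3: Brio compares 3, 10, 5, 6 and picks M; Alto would get 9.
- S4: Brio compares 6, 5, 8, 1 and picks L; Alto would get 5.
- S5: Brio compares -5, -5, 2, 6 and picks XL; Alto would get -3.
Among -4, -5, 9, 5, -3, the best is 9 at S3. Subgame-perfect outcome: (S3, M) with payoffs (9, 10).
For the simultaneous game, intersect best replies.
Alto's best replies: S→S3; M→S4; L→S4; XL→S4.
Brio's best replies: S1→XL; S2→S; S3→M; S4→L; S5→XL.
The unique mutual best reply is (S4, L), giving (5, 8).
Brio earns 10 sequentially versus 8 at the Nash outcome: better off.

better off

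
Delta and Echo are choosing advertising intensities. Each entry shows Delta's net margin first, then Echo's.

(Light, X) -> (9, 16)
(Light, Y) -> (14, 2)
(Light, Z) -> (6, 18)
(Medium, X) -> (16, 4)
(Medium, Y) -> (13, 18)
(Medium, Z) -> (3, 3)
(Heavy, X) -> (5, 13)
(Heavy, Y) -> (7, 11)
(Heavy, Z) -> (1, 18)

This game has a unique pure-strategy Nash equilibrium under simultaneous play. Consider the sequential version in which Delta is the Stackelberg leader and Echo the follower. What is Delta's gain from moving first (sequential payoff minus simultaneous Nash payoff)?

7

Backward induction with Delta moving first.
- Light: BR = Z, leader payoff 6.
- Medium: BR = Y, leader payoff 13.
- Heavy: BR = Z, leader payoff 1.
Among 6, 13, 1, the best is 13 at Medium. Subgame-perfect outcome: (Medium, Y) with payoffs (13, 18).
Under simultaneous play:
Delta's best replies: X→Medium; Y→Light; Z→Light.
Echo's best replies: Light→Z; Medium→Y; Heavy→Z.
The unique mutual best reply is (Light, Z), giving (6, 18).
Delta's commitment gain: 13 − 6 = 7.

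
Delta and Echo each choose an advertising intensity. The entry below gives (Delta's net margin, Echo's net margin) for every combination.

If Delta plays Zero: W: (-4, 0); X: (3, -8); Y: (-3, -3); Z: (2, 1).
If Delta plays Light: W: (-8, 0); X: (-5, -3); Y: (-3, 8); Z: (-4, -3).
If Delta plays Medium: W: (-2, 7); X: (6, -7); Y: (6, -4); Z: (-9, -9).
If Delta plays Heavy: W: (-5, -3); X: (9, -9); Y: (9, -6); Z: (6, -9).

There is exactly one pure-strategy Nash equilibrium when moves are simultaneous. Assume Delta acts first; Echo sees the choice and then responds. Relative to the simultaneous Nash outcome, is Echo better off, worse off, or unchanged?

worse off

Echo best-responds to each possible Delta move:
- Zero: Echo compares 0, -8, -3, 1 and picks Z; Delta would get 2.
- Light: Echo compares 0, -3, 8, -3 and picks Y; Delta would get -3.
- Medium: Echo compares 7, -7, -4, -9 and picks W; Delta would get -2.
- Heavy: Echo compares -3, -9, -6, -9 and picks W; Delta would get -5.
Among 2, -3, -2, -5, the best is 2 at Zero. Subgame-perfect outcome: (Zero, Z) with payoffs (2, 1).
Under simultaneous play:
Delta's best replies: W→Medium; X→Heavy; Y→Heavy; Z→Heavy.
Echo's best replies: Zero→Z; Light→Y; Medium→W; Heavy→W.
The unique mutual best reply is (Medium, W), giving (-2, 7).
Echo earns 1 sequentially versus 7 at the Nash outcome: worse off.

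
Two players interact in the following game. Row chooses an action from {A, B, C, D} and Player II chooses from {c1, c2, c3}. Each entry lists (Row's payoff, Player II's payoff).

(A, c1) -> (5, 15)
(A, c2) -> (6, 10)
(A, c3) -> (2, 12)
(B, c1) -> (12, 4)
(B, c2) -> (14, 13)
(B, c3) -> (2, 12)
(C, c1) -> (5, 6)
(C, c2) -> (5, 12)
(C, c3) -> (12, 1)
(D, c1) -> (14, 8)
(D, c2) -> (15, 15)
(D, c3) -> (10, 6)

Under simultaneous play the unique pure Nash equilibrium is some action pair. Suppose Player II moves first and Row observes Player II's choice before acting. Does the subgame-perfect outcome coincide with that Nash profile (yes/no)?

Backward induction with Player II moving first.
- c1: Row compares 5, 12, 5, 14 and picks D; Player II would get 8.
- c2: Row compares 6, 14, 5, 15 and picks D; Player II would get 15.
- c3: Row compares 2, 2, 12, 10 and picks C; Player II would get 1.
Maximizing over 8, 15, 1, Player II chooses c2. Subgame-perfect outcome: (D, c2) with payoffs (15, 15).
Now find the simultaneous Nash equilibrium.
Row's best replies: c1→D; c2→D; c3→C.
Player II's best replies: A→c1; B→c2; C→c2; D→c2.
Only (D, c2) has each player best-responding; Nash payoffs (15, 15).
Sequential outcome (D, c2) coincides with the Nash profile (D, c2).

yes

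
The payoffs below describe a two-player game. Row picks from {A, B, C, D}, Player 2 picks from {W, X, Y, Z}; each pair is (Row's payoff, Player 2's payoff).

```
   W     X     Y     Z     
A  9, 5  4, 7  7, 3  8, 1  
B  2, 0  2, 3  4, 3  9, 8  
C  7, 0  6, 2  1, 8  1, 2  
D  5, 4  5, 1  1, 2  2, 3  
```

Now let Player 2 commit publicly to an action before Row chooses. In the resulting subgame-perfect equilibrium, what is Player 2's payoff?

Row best-responds to each possible Player 2 move:
- W → Row plays A (best of 9, 2, 7, 5); Player 2 gets 5.
- X → Row plays C (best of 4, 2, 6, 5); Player 2 gets 2.
- Y → Row plays A (best of 7, 4, 1, 1); Player 2 gets 3.
- Z → Row plays B (best of 8, 9, 1, 2); Player 2 gets 8.
Player 2's induced payoffs are 5, 2, 3, 8, so Player 2 commits to Z. Subgame-perfect outcome: (B, Z) with payoffs (9, 8).

8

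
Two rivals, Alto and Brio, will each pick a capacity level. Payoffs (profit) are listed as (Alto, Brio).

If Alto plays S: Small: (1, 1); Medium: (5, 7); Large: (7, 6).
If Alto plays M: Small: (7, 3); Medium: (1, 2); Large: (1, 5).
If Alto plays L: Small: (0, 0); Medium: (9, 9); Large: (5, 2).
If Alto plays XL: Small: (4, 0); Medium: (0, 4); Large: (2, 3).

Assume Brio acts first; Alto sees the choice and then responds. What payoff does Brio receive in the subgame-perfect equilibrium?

9

Backward induction with Brio moving first.
- Small: Alto compares 1, 7, 0, 4 and picks M; Brio would get 3.
- Medium: Alto compares 5, 1, 9, 0 and picks L; Brio would get 9.
- Large: Alto compares 7, 1, 5, 2 and picks S; Brio would get 6.
Maximizing over 3, 9, 6, Brio chooses Medium. Subgame-perfect outcome: (L, Medium) with payoffs (9, 9).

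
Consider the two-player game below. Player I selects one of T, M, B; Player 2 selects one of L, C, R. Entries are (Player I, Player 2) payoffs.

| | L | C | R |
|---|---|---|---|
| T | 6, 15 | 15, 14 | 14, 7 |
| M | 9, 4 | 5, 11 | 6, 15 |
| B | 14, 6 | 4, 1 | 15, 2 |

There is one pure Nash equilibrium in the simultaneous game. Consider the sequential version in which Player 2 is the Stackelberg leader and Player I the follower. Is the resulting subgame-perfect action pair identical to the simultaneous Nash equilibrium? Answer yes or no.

no

Work backward from Player I's decision.
- L: BR = B, leader payoff 6.
- C: BR = T, leader payoff 14.
- R: BR = B, leader payoff 2.
Maximizing over 6, 14, 2, Player 2 chooses C. Subgame-perfect outcome: (T, C) with payoffs (15, 14).
Under simultaneous play:
Player I's best replies: L→B; C→T; R→B.
Player 2's best replies: T→L; M→R; B→L.
Only (B, L) has each player best-responding; Nash payoffs (14, 6).
Sequential outcome (T, C) differs from the Nash profile (B, L).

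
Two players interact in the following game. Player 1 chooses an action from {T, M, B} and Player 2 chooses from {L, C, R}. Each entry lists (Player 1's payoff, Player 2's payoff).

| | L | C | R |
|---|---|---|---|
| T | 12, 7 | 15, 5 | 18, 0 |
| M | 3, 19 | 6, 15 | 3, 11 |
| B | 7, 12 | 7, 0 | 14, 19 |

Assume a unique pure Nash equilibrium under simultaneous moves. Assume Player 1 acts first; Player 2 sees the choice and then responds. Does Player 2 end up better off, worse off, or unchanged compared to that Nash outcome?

Player 2 best-responds to each possible Player 1 move:
- T: BR = L, leader payoff 12.
- M: BR = L, leader payoff 3.
- B: BR = R, leader payoff 14.
Player 1's induced payoffs are 12, 3, 14, so Player 1 commits to B. Subgame-perfect outcome: (B, R) with payoffs (14, 19).
For the simultaneous game, intersect best replies.
Player 1's best replies: L→T; C→T; R→T.
Player 2's best replies: T→L; M→L; B→R.
The unique mutual best reply is (T, L), giving (12, 7).
Player 2 earns 19 sequentially versus 7 at the Nash outcome: better off.

better off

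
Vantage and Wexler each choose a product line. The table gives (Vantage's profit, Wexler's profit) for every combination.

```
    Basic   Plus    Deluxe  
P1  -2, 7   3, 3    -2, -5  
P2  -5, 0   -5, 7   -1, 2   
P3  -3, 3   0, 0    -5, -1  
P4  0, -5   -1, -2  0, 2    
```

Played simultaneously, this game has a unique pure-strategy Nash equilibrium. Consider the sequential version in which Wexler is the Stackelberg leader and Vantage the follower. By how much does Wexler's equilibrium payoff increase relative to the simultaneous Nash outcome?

1

Vantage best-responds to each possible Wexler move:
- Basic: BR = P4, leader payoff -5.
- Plus: BR = P1, leader payoff 3.
- Deluxe: BR = P4, leader payoff 2.
Wexler's induced payoffs are -5, 3, 2, so Wexler commits to Plus. Subgame-perfect outcome: (P1, Plus) with payoffs (3, 3).
Under simultaneous play:
Vantage's best replies: Basic→P4; Plus→P1; Deluxe→P4.
Wexler's best replies: P1→Basic; P2→Plus; P3→Basic; P4→Deluxe.
Only (P4, Deluxe) has each player best-responding; Nash payoffs (0, 2).
Wexler's commitment gain: 3 − 2 = 1.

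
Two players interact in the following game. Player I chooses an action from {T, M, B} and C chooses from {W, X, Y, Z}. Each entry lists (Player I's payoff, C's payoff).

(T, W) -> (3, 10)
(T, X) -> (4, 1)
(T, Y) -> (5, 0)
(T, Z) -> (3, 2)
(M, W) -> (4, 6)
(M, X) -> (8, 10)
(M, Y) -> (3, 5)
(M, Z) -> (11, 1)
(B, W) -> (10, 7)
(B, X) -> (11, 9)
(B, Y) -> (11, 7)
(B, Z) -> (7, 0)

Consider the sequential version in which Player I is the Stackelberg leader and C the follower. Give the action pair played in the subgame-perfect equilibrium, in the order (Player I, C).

(B, X)

Work backward from C's decision.
- T: BR = W, leader payoff 3.
- M: BR = X, leader payoff 8.
- B: BR = X, leader payoff 11.
Player I's induced payoffs are 3, 8, 11, so Player I commits to B. Subgame-perfect outcome: (B, X) with payoffs (11, 9).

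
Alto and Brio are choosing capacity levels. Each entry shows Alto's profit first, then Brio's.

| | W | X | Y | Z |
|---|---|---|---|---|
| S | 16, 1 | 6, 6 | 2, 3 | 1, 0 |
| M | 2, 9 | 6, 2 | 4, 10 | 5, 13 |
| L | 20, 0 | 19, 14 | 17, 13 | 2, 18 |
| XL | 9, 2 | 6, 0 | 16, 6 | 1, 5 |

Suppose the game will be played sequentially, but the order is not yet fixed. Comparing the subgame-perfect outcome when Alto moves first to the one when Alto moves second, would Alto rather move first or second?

second

If Alto leads: Brio's best replies are S→X, M→Z, L→Z, XL→Y; Alto's induced payoffs 6, 5, 2, 16; outcome (XL, Y), payoffs (16, 6).
If Brio leads: Alto's best replies are W→L, X→L, Y→L, Z→M; Brio's induced payoffs 0, 14, 13, 13; outcome (L, X), payoffs (19, 14).
Alto gets 16 moving first and 19 moving second, so Alto prefers to move second.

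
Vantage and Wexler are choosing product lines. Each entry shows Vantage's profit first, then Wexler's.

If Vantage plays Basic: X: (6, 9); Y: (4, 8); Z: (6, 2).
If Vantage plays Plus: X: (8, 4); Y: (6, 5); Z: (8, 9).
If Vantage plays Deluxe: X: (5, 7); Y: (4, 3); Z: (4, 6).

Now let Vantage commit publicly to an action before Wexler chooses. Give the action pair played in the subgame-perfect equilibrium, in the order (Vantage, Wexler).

(Plus, Z)

Solve by backward induction (Vantage leads).
- Basic → Wexler plays X (best of 9, 8, 2); Vantage gets 6.
- Plus → Wexler plays Z (best of 4, 5, 9); Vantage gets 8.
- Deluxe → Wexler plays X (best of 7, 3, 6); Vantage gets 5.
Among 6, 8, 5, the best is 8 at Plus. Subgame-perfect outcome: (Plus, Z) with payoffs (8, 9).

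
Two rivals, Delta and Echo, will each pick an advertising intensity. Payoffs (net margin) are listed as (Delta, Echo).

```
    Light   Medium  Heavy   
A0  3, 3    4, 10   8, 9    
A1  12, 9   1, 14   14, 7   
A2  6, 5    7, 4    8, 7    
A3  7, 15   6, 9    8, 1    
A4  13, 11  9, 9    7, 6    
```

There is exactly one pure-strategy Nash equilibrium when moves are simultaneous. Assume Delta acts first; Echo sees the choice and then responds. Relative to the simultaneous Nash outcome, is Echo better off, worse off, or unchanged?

unchanged

Solve by backward induction (Delta leads).
- A0 → Echo plays Medium (best of 3, 10, 9); Delta gets 4.
- A1 → Echo plays Medium (best of 9, 14, 7); Delta gets 1.
- A2 → Echo plays Heavy (best of 5, 4, 7); Delta gets 8.
- A3 → Echo plays Light (best of 15, 9, 1); Delta gets 7.
- A4 → Echo plays Light (best of 11, 9, 6); Delta gets 13.
Maximizing over 4, 1, 8, 7, 13, Delta chooses A4. Subgame-perfect outcome: (A4, Light) with payoffs (13, 11).
Now find the simultaneous Nash equilibrium.
Delta's best replies: Light→A4; Medium→A4; Heavy→A1.
Echo's best replies: A0→Medium; A1→Medium; A2→Heavy; A3→Light; A4→Light.
Only (A4, Light) has each player best-responding; Nash payoffs (13, 11).
Echo earns 11 sequentially versus 11 at the Nash outcome: unchanged.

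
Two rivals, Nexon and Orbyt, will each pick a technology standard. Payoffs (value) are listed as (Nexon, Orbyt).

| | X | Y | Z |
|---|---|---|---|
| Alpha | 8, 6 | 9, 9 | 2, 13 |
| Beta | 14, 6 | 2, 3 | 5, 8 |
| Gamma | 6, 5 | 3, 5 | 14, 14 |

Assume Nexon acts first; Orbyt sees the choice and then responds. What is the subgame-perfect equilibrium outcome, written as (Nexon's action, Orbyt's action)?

Orbyt best-responds to each possible Nexon move:
- Alpha: Orbyt compares 6, 9, 13 and picks Z; Nexon would get 2.
- Beta: Orbyt compares 6, 3, 8 and picks Z; Nexon would get 5.
- Gamma: Orbyt compares 5, 5, 14 and picks Z; Nexon would get 14.
Nexon's induced payoffs are 2, 5, 14, so Nexon commits to Gamma. Subgame-perfect outcome: (Gamma, Z) with payoffs (14, 14).

(Gamma, Z)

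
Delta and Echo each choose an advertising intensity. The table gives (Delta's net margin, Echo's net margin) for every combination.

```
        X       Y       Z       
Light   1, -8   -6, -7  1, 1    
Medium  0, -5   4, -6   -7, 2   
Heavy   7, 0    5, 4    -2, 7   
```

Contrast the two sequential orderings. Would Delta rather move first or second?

second

If Delta leads: Echo's best replies are Light→Z, Medium→Z, Heavy→Z; Delta's induced payoffs 1, -7, -2; outcome (Light, Z), payoffs (1, 1).
If Echo leads: Delta's best replies are X→Heavy, Y→Heavy, Z→Light; Echo's induced payoffs 0, 4, 1; outcome (Heavy, Y), payoffs (5, 4).
Delta gets 1 moving first and 5 moving second, so Delta prefers to move second.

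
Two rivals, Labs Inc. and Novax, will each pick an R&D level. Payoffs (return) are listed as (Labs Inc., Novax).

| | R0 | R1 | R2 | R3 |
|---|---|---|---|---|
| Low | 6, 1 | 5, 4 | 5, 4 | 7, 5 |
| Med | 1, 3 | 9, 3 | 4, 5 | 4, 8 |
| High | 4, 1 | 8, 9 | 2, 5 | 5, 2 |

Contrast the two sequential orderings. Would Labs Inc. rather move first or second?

first

If Labs Inc. leads: Novax's best replies are Low→R3, Med→R3, High→R1; Labs Inc.'s induced payoffs 7, 4, 8; outcome (High, R1), payoffs (8, 9).
If Novax leads: Labs Inc.'s best replies are R0→Low, R1→Med, R2→Low, R3→Low; Novax's induced payoffs 1, 3, 4, 5; outcome (Low, R3), payoffs (7, 5).
Labs Inc. gets 8 moving first and 7 moving second, so Labs Inc. prefers to move first.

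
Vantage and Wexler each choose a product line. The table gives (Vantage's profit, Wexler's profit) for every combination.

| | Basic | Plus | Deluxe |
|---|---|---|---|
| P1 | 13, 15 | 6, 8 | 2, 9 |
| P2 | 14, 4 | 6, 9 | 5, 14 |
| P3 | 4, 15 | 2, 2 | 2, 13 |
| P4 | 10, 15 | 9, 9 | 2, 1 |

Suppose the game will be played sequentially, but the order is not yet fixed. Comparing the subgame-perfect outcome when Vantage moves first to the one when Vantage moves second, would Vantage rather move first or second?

If Vantage leads: Wexler's best replies are P1→Basic, P2→Deluxe, P3→Basic, P4→Basic; Vantage's induced payoffs 13, 5, 4, 10; outcome (P1, Basic), payoffs (13, 15).
If Wexler leads: Vantage's best replies are Basic→P2, Plus→P4, Deluxe→P2; Wexler's induced payoffs 4, 9, 14; outcome (P2, Deluxe), payoffs (5, 14).
Vantage gets 13 moving first and 5 moving second, so Vantage prefers to move first.

first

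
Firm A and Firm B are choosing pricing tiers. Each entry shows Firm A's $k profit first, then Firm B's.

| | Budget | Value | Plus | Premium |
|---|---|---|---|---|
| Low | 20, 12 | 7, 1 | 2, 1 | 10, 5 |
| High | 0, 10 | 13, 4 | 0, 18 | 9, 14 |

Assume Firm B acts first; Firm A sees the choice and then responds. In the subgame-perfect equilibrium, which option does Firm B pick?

Firm A best-responds to each possible Firm B move:
- Budget: BR = Low, leader payoff 12.
- Value: BR = High, leader payoff 4.
- Plus: BR = Low, leader payoff 1.
- Premium: BR = Low, leader payoff 5.
Firm B's induced payoffs are 12, 4, 1, 5, so Firm B commits to Budget. Subgame-perfect outcome: (Low, Budget) with payoffs (20, 12).

Budget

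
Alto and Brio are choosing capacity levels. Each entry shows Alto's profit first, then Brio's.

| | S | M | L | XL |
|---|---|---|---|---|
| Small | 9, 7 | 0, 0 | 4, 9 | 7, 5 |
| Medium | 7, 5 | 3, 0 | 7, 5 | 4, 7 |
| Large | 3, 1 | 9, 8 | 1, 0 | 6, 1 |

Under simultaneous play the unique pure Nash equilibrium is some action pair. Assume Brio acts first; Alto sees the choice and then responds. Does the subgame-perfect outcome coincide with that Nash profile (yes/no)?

yes

Backward induction with Brio moving first.
- S: Alto compares 9, 7, 3 and picks Small; Brio would get 7.
- M: Alto compares 0, 3, 9 and picks Large; Brio would get 8.
- L: Alto compares 4, 7, 1 and picks Medium; Brio would get 5.
- XL: Alto compares 7, 4, 6 and picks Small; Brio would get 5.
Brio's induced payoffs are 7, 8, 5, 5, so Brio commits to M. Subgame-perfect outcome: (Large, M) with payoffs (9, 8).
Now find the simultaneous Nash equilibrium.
Alto's best replies: S→Small; M→Large; L→Medium; XL→Small.
Brio's best replies: Small→L; Medium→XL; Large→M.
The unique mutual best reply is (Large, M), giving (9, 8).
Sequential outcome (Large, M) coincides with the Nash profile (Large, M).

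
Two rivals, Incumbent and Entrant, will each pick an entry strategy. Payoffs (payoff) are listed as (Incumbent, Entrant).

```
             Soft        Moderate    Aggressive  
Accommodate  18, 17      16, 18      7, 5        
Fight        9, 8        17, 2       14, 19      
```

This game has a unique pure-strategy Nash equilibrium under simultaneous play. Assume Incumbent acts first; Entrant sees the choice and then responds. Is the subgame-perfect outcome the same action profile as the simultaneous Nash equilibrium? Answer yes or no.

no

Solve by backward induction (Incumbent leads).
- Accommodate: Entrant compares 17, 18, 5 and picks Moderate; Incumbent would get 16.
- Fight: Entrant compares 8, 2, 19 and picks Aggressive; Incumbent would get 14.
Incumbent's induced payoffs are 16, 14, so Incumbent commits to Accommodate. Subgame-perfect outcome: (Accommodate, Moderate) with payoffs (16, 18).
For the simultaneous game, intersect best replies.
Incumbent's best replies: Soft→Accommodate; Moderate→Fight; Aggressive→Fight.
Entrant's best replies: Accommodate→Moderate; Fight→Aggressive.
The unique mutual best reply is (Fight, Aggressive), giving (14, 19).
Sequential outcome (Accommodate, Moderate) differs from the Nash profile (Fight, Aggressive).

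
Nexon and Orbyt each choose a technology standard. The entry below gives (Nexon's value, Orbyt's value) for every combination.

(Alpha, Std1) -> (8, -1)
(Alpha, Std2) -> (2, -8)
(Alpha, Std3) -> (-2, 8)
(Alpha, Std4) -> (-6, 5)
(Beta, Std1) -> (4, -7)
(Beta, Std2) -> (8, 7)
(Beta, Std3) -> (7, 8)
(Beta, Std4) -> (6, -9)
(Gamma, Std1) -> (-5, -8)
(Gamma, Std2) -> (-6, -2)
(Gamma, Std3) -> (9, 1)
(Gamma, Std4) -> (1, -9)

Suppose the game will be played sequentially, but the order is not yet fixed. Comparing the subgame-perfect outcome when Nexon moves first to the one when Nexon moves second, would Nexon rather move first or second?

first

If Nexon leads: Orbyt's best replies are Alpha→Std3, Beta→Std3, Gamma→Std3; Nexon's induced payoffs -2, 7, 9; outcome (Gamma, Std3), payoffs (9, 1).
If Orbyt leads: Nexon's best replies are Std1→Alpha, Std2→Beta, Std3→Gamma, Std4→Beta; Orbyt's induced payoffs -1, 7, 1, -9; outcome (Beta, Std2), payoffs (8, 7).
Nexon gets 9 moving first and 8 moving second, so Nexon prefers to move first.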